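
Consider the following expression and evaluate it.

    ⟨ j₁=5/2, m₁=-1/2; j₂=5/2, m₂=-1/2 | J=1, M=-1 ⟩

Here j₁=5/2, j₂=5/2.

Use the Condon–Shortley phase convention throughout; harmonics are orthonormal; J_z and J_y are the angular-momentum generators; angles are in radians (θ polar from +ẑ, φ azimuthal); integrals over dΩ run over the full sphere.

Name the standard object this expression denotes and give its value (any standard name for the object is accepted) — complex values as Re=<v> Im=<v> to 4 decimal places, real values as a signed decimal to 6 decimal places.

Clebsch–Gordan coefficient, +√(9/35) ≈ +0.507093

This is a Clebsch–Gordan (vector-coupling) coefficient.
triangle: 4!*1!*1!/7! = 24/5040
(j±m)!: 2!*3!*2!*3!*0!*2! = 288
prefactor² = (2J+1)*Δ*N² = 144/35
  k=2: +1/(2!*2!*1!*0!*0!*1!) = 1/4
Σ = 1/4  ⇒  CG² = 144/35*(1/4)² = 9/35
CG = +√(9/35) = +0.507093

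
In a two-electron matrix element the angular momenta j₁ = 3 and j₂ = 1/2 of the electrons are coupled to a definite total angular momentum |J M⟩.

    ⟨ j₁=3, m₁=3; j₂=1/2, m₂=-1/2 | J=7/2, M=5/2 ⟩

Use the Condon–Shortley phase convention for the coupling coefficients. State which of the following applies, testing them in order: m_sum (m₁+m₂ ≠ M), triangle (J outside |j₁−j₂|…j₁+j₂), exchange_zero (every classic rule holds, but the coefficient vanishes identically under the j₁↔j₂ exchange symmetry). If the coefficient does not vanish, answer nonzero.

nonzero

m-sum: m₁+m₂ = 3+(-1/2) = 5/2, M = 5/2  ✓
triangle: |j₁−j₂| = 5/2 ≤ J = 7/2 ≤ j₁+j₂ = 7/2  ✓
exchange: j₁≠j₂ or m₁≠m₂ — the exchange symmetry imposes no constraint here
value check: CG = +√(1/7) = +0.377964 ≠ 0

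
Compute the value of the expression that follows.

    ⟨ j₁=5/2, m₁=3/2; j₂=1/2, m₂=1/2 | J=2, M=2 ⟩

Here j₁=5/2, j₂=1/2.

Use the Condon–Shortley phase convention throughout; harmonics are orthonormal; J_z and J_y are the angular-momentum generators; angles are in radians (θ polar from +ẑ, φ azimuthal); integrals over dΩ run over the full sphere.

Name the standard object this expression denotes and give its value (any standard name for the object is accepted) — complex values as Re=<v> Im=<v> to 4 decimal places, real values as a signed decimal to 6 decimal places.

This is a Clebsch–Gordan (vector-coupling) coefficient.
j₁+j₂−J=1  J+j₁−j₂=4  J−j₁+j₂=0  j₁+j₂+J+1=6
(j₁±m₁, j₂±m₂, J±M) = (4,1,1,0,4,0)
P² = 96
sum k=1..1:
  [1] −1/24 = -1/24
S = -1/24
C² = P²·S² = 1/6 ; C = -0.408248

Clebsch–Gordan coefficient, −√(1/6) ≈ -0.408248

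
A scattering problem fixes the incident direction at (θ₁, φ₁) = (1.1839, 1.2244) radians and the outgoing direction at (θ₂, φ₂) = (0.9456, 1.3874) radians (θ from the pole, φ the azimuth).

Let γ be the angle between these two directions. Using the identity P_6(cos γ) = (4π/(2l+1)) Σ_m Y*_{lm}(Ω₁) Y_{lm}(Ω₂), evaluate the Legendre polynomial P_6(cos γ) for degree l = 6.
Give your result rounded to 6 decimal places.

0.339549

Term-by-term m-sum for l=6 (normalisation 4π/13 = 0.966644):
  m=-6: (0.14812 + 0.26632j) × (-0.06223 - 0.12238j) = 0.02338 - 0.03470j  (running Σ = 0.02338 - 0.03470j)
  m=-5: (0.42453 - 0.06903j) × (0.27249 - 0.20879j) = 0.10127 - 0.10745j  (running Σ = 0.12464 - 0.14215j)
  m=-4: (0.02735 - 0.14600j) × (0.31707 + 0.28580j) = 0.05040 - 0.03847j  (running Σ = 0.17504 - 0.18062j)
  m=-3: (0.24129 + 0.14190j) × (-0.08159 + 0.13301j) = -0.03856 + 0.02052j  (running Σ = 0.13648 - 0.16011j)
  m=-2: (0.19210 - 0.15945j) × (0.25862 + 0.09935j) = 0.06552 - 0.02215j  (running Σ = 0.20200 - 0.18226j)
  m=-1: (0.06832 + 0.18927j) × (-0.05006 + 0.26990j) = -0.05451 + 0.00896j  (running Σ = 0.14750 - 0.17329j)
  m=0: (0.26893 + 0.00000j) × (0.20922 + 0.00000j) = 0.05627 + 0.00000j  (running Σ = 0.20377 - 0.17329j)
  m=1: (-0.06832 + 0.18927j) × (0.05006 + 0.26990j) = -0.05451 - 0.00896j  (running Σ = 0.14926 - 0.18226j)
  m=2: (0.19210 + 0.15945j) × (0.25862 - 0.09935j) = 0.06552 + 0.02215j  (running Σ = 0.21478 - 0.16011j)
  m=3: (-0.24129 + 0.14190j) × (0.08159 + 0.13301j) = -0.03856 - 0.02052j  (running Σ = 0.17622 - 0.18062j)
  m=4: (0.02735 + 0.14600j) × (0.31707 - 0.28580j) = 0.05040 + 0.03847j  (running Σ = 0.22662 - 0.14215j)
  m=5: (-0.42453 - 0.06903j) × (-0.27249 - 0.20879j) = 0.10127 + 0.10745j  (running Σ = 0.32789 - 0.03470j)
  m=6: (0.14812 - 0.26632j) × (-0.06223 + 0.12238j) = 0.02338 + 0.03470j  (running Σ = 0.35127 - 0.00000j)
Total Σ_m = 0.35127 - 0.00000j. Multiply by 0.966644: 0.33955 - 0.00000j. P_6(cos γ) = 0.339549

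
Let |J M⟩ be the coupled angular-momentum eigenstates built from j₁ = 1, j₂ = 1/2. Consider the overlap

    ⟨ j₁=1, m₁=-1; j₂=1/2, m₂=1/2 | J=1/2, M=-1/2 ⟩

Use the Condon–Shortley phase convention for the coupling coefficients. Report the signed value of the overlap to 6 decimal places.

-0.816497  (= −√(2/3))

j₁+j₂−J=1  J+j₁−j₂=1  J−j₁+j₂=0  j₁+j₂+J+1=3
(j₁±m₁, j₂±m₂, J±M) = (0,2,1,0,0,1)
P² = 2/3
sum k=1..1:
  [1] −1/1 = -1
S = -1
C² = P²·S² = 2/3 ; C = -0.816497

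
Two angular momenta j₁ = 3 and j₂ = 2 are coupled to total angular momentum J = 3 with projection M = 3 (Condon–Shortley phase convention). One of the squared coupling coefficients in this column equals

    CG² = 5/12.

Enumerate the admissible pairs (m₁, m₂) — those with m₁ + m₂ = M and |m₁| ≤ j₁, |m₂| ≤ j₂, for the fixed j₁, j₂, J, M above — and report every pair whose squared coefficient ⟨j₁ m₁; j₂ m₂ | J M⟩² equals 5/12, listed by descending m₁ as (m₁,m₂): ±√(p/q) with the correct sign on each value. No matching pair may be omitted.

Admissible pairs with m₁+m₂ = M = 3: (1,2), (2,1), (3,0)
  (m₁,m₂)=(3,0): CG² = 5/12, CG = +√(5/12)   ← matches the target
  (m₁,m₂)=(2,1): CG² = 5/12, CG = −√(5/12)   ← matches the target
  (m₁,m₂)=(1,2): CG² = 1/6, CG = +√(1/6)
Pairs with CG² = 5/12: (3,0): +√(5/12); (2,1): −√(5/12)

(3,0): +√(5/12); (2,1): −√(5/12)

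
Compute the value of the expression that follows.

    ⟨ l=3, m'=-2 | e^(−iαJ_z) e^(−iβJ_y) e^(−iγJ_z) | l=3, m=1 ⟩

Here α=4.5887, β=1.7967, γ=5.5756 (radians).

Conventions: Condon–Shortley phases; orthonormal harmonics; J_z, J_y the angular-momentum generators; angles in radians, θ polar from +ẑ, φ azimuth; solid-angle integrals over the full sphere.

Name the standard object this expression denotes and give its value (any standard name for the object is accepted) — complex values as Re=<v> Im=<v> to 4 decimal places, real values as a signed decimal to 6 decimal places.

This is a Wigner D-matrix element — the rotation-matrix element ⟨l m'| R(α,β,γ) |l m⟩ in the angular-momentum basis.
Split into d^3_{-2,1}(β=1.7967) × two z-phases.
c=cos(1.796700/2)=0.622902, s=sin(1.796700/2)=0.782300; N=√[1·120·24·2]=75.894664
k: max(0,(1)−(-2))=3 … min(3+(1),3−(-2))=4
  k=3: (−1)^0·75.8947/(12)·0.6229^3·0.7823^3 = +0.731827
  k=4: (−1)^1·75.8947/(24)·0.6229^1·0.7823^5 = -0.577147
d^3_{-2,1}(1.7967) = +0.731827 -0.577147 = +0.154680
Phases: e^{-i·(-2)·4.5887}=-0.969558+0.244863i, e^{-i·(1)·5.5756}=+0.759934+0.650001i ⇒ D=-0.138587-0.068699i

Wigner D-matrix element, Re=-0.1386 Im=-0.0687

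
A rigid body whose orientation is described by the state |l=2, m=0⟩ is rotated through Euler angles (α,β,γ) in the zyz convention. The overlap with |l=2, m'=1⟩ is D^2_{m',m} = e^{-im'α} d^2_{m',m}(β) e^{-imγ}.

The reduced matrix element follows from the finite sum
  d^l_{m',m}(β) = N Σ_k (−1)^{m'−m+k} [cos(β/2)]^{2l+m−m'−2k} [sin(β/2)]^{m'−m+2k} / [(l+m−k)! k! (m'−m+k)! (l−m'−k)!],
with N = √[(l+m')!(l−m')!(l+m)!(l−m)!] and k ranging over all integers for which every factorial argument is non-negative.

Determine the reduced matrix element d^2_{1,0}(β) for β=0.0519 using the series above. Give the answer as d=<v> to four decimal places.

d=-0.0635

d^2_{1,0}(β=0.0519) via the finite sum:
Half-angle: c=0.999663, s=0.025947. N=√(6·1·2·2)=4.898979
The bounds max(0,m−m')=0 and min(l+m,l−m')=1 give 2 terms
  k=0: (−1)^1·4.8990/(2)·0.9997^3·0.0259^1 = -0.063493
  k=1: (−1)^2·4.8990/(2)·0.9997^1·0.0259^3 = +0.000043
d^2_{1,0}(0.0519) = -0.063493 +0.000043 = -0.063450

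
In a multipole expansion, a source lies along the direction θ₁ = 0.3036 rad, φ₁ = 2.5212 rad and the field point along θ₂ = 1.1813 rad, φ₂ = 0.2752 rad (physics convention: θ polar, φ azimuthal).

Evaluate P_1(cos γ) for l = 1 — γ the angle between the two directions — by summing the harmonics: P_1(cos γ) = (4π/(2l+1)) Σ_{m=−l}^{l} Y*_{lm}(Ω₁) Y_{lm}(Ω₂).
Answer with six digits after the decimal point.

Term-by-term m-sum for l=1 (normalisation 4π/3 = 4.188790):
  m=-1: Y*=(-0.084040, 0.060047)  Y=(0.307590, -0.086852)  product (-0.020635, 0.025769)
  m=+0: Y*=(0.466257, -0.000000)  Y=(0.185533, 0.000000)  product (0.086506, 0.000000)
  m=+1: Y*=(0.084040, 0.060047)  Y=(-0.307590, -0.086852)  product (-0.020635, -0.025769)
Total Σ_m = (0.045237, 0.000000). Multiply by 4.188790: (0.189487, 0.000000). P_1(cos γ) = 0.189487

0.189487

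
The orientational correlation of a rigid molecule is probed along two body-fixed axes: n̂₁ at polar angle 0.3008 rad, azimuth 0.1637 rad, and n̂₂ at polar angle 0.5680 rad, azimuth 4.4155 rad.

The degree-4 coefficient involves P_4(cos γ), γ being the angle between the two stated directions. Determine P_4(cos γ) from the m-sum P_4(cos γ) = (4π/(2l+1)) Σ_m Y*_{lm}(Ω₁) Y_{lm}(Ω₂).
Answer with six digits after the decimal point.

-0.375051

Expand P_4 via completeness: Σ_{m} conj(Y_{4,m}) at Ω₁ times Y_{4,m} at Ω₂ —
  m=-4: (+0.002705+0.002077i) × (+0.013858+0.034371i) = -0.000034+0.000122i  (running Σ = -0.000034+0.000122i)
  m=-3: (+0.027418+0.014663i) × (+0.127709-0.103301i) = +0.005016-0.000960i  (running Σ = +0.004982-0.000838i)
  m=-2: (+0.149750+0.050858i) × (-0.318884-0.215260i) = -0.036805-0.048453i  (running Σ = -0.031823-0.049291i)
  m=-1: (+0.447175+0.073864i) × (-0.123909+0.405024i) = -0.085326+0.171964i  (running Σ = -0.117148+0.122673i)
  m=0: (+0.503363-0.000000i) × (-0.068170+0.000000i) = -0.034314+0.000000i  (running Σ = -0.151462+0.122673i)
  m=1: (-0.447175+0.073864i) × (+0.123909+0.405024i) = -0.085326-0.171964i  (running Σ = -0.236788-0.049291i)
  m=2: (+0.149750-0.050858i) × (-0.318884+0.215260i) = -0.036805+0.048453i  (running Σ = -0.273593-0.000838i)
  m=3: (-0.027418+0.014663i) × (-0.127709-0.103301i) = +0.005016+0.000960i  (running Σ = -0.268577+0.000122i)
  m=4: (+0.002705-0.002077i) × (+0.013858-0.034371i) = -0.000034-0.000122i  (running Σ = -0.268610-0.000000i)
Total Σ_m = -0.268610-0.000000i. Multiply by 1.396263: -0.375051-0.000000i. P_4(cos γ) = -0.375051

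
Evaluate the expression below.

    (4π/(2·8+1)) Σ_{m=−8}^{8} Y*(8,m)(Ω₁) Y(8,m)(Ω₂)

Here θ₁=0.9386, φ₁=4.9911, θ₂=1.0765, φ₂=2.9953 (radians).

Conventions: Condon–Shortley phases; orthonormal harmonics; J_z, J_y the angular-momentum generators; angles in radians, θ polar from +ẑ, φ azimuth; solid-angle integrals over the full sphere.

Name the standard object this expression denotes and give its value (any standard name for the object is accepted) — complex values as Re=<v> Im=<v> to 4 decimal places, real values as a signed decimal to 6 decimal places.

Legendre polynomial (addition theorem), +0.271905

This sum is the spherical-harmonic addition theorem: it equals the Legendre polynomial P_l(cos γ) of the angle γ between the two directions.
Term-by-term m-sum for l=8 (normalisation 4π/17 = 0.739198):
  [-8]  conj(Y_{8,-8})(Ω₁) = -0.056614+0.073113i ; Y_{8,-8}(Ω₂) = +0.072462+0.171171i ; Δ = -0.016617-0.004393i
  [-7]  conj(Y_{8,-7})(Ω₁) = -0.251586-0.100540i ; Y_{8,-7}(Ω₂) = -0.208324-0.342278i ; Δ = +0.017999+0.107057i
  [-6]  conj(Y_{8,-6})(Ω₁) = +0.044542-0.437461i ; Y_{8,-6}(Ω₂) = +0.265905+0.320190i ; Δ = +0.151915-0.102061i
  [-5]  conj(Y_{8,-5})(Ω₁) = +0.361660-0.064781i ; Y_{8,-5}(Ω₂) = -0.057065-0.051219i ; Δ = -0.023956-0.014827i
  [-4]  conj(Y_{8,-4})(Ω₁) = -0.009676-0.019730i ; Y_{8,-4}(Ω₂) = -0.264044-0.174951i ; Δ = -0.000897+0.006903i
  [-3]  conj(Y_{8,-3})(Ω₁) = +0.266154-0.240430i ; Y_{8,-3}(Ω₂) = +0.224210+0.105247i ; Δ = +0.084979-0.025895i
  [-2]  conj(Y_{8,-2})(Ω₁) = +0.146879+0.091559i ; Y_{8,-2}(Ω₂) = +0.194776+0.058673i ; Δ = +0.023236+0.026451i
  [-1]  conj(Y_{8,-1})(Ω₁) = +0.079140-0.276560i ; Y_{8,-1}(Ω₂) = -0.289786-0.042699i ; Δ = -0.034742+0.076764i
  [+0]  conj(Y_{8,0})(Ω₁) = +0.220322-0.000000i ; Y_{8,0}(Ω₂) = -0.163369+0.000000i ; Δ = -0.035994+0.000000i
  [+1]  conj(Y_{8,1})(Ω₁) = -0.079140-0.276560i ; Y_{8,1}(Ω₂) = +0.289786-0.042699i ; Δ = -0.034742-0.076764i
  [+2]  conj(Y_{8,2})(Ω₁) = +0.146879-0.091559i ; Y_{8,2}(Ω₂) = +0.194776-0.058673i ; Δ = +0.023236-0.026451i
  [+3]  conj(Y_{8,3})(Ω₁) = -0.266154-0.240430i ; Y_{8,3}(Ω₂) = -0.224210+0.105247i ; Δ = +0.084979+0.025895i
  [+4]  conj(Y_{8,4})(Ω₁) = -0.009676+0.019730i ; Y_{8,4}(Ω₂) = -0.264044+0.174951i ; Δ = -0.000897-0.006903i
  [+5]  conj(Y_{8,5})(Ω₁) = -0.361660-0.064781i ; Y_{8,5}(Ω₂) = +0.057065-0.051219i ; Δ = -0.023956+0.014827i
  [+6]  conj(Y_{8,6})(Ω₁) = +0.044542+0.437461i ; Y_{8,6}(Ω₂) = +0.265905-0.320190i ; Δ = +0.151915+0.102061i
  [+7]  conj(Y_{8,7})(Ω₁) = +0.251586-0.100540i ; Y_{8,7}(Ω₂) = +0.208324-0.342278i ; Δ = +0.017999-0.107057i
  [+8]  conj(Y_{8,8})(Ω₁) = -0.056614-0.073113i ; Y_{8,8}(Ω₂) = +0.072462-0.171171i ; Δ = -0.016617+0.004393i
Accumulated sum +0.367838+0.000000i; after 4π/(2l+1) scaling, +0.271905+0.000000i ⇒ P_8 = 0.271905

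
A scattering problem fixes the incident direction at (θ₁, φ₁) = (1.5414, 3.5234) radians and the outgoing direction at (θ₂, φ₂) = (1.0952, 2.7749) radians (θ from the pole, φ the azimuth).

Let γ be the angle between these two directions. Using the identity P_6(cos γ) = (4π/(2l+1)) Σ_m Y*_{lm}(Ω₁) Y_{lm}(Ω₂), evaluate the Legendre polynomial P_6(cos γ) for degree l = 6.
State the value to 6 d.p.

Term-by-term m-sum for l=6 (normalisation 4π/13 = 0.966644):
  [-6]  conj(Y_{6,-6})(Ω₁) = -0.317731+0.362230i ; Y_{6,-6}(Ω₂) = -0.140389+0.192806i ; Δ = -0.025234-0.112113i
  [-5]  conj(Y_{6,-5})(Ω₁) = +0.016286-0.046299i ; Y_{6,-5}(Ω₂) = +0.110487-0.410917i ; Δ = -0.017226-0.011808i
  [-4]  conj(Y_{6,-4})(Ω₁) = -0.015365-0.352446i ; Y_{6,-4}(Ω₂) = +0.030226+0.289510i ; Δ = +0.101572-0.015101i
  [-3]  conj(Y_{6,-3})(Ω₁) = +0.023596+0.052085i ; Y_{6,-3}(Ω₂) = +0.065952+0.129605i ; Δ = -0.005194+0.006493i
  [-2]  conj(Y_{6,-2})(Ω₁) = +0.231410+0.221542i ; Y_{6,-2}(Ω₂) = -0.253049-0.228005i ; Δ = -0.008045-0.108824i
  [-1]  conj(Y_{6,-1})(Ω₁) = -0.055869-0.022432i ; Y_{6,-1}(Ω₂) = -0.025213-0.009683i ; Δ = +0.001191+0.001107i
  [+0]  conj(Y_{6,0})(Ω₁) = -0.312095-0.000000i ; Y_{6,0}(Ω₂) = +0.336701+0.000000i ; Δ = -0.105083-0.000000i
  [+1]  conj(Y_{6,1})(Ω₁) = +0.055869-0.022432i ; Y_{6,1}(Ω₂) = +0.025213-0.009683i ; Δ = +0.001191-0.001107i
  [+2]  conj(Y_{6,2})(Ω₁) = +0.231410-0.221542i ; Y_{6,2}(Ω₂) = -0.253049+0.228005i ; Δ = -0.008045+0.108824i
  [+3]  conj(Y_{6,3})(Ω₁) = -0.023596+0.052085i ; Y_{6,3}(Ω₂) = -0.065952+0.129605i ; Δ = -0.005194-0.006493i
  [+4]  conj(Y_{6,4})(Ω₁) = -0.015365+0.352446i ; Y_{6,4}(Ω₂) = +0.030226-0.289510i ; Δ = +0.101572+0.015101i
  [+5]  conj(Y_{6,5})(Ω₁) = -0.016286-0.046299i ; Y_{6,5}(Ω₂) = -0.110487-0.410917i ; Δ = -0.017226+0.011808i
  [+6]  conj(Y_{6,6})(Ω₁) = -0.317731-0.362230i ; Y_{6,6}(Ω₂) = -0.140389-0.192806i ; Δ = -0.025234+0.112113i
Σ over m = -0.010955+0.000000i; ×(4π/13) → -0.010589+0.000000i. Real part: -0.010589

-0.010589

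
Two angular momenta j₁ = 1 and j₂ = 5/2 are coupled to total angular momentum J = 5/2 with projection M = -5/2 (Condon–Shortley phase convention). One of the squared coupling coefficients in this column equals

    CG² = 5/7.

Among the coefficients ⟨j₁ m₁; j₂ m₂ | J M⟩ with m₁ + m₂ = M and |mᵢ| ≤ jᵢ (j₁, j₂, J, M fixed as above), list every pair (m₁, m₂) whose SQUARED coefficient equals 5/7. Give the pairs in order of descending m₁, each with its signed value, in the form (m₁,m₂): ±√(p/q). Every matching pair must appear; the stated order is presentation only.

Admissible pairs with m₁+m₂ = M = -5/2: (-1,-3/2), (0,-5/2)
  (m₁,m₂)=(0,-5/2): CG² = 5/7, CG = +√(5/7)   ← matches the target
  (m₁,m₂)=(-1,-3/2): CG² = 2/7, CG = −√(2/7)
Pairs with CG² = 5/7: (0,-5/2): +√(5/7)

(0,-5/2): +√(5/7)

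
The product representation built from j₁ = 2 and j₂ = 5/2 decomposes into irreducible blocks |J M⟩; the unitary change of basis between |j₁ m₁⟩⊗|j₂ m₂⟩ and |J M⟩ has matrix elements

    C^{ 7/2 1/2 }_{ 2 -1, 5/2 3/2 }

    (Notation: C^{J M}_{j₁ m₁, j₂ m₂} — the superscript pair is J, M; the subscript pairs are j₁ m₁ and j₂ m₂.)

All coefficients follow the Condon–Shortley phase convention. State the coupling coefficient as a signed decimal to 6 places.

-0.619780  (= −√(121/315))

j₁+j₂−J=1  J+j₁−j₂=3  J−j₁+j₂=4  j₁+j₂+J+1=9
(j₁±m₁, j₂±m₂, J±M) = (1,3,4,1,4,3)
P² = 2304/35
sum k=0..1:
  [0] +1/144 = 1/144
  [1] −1/12 = -1/12
S = -11/144
C² = P²·S² = 121/315 ; C = -0.619780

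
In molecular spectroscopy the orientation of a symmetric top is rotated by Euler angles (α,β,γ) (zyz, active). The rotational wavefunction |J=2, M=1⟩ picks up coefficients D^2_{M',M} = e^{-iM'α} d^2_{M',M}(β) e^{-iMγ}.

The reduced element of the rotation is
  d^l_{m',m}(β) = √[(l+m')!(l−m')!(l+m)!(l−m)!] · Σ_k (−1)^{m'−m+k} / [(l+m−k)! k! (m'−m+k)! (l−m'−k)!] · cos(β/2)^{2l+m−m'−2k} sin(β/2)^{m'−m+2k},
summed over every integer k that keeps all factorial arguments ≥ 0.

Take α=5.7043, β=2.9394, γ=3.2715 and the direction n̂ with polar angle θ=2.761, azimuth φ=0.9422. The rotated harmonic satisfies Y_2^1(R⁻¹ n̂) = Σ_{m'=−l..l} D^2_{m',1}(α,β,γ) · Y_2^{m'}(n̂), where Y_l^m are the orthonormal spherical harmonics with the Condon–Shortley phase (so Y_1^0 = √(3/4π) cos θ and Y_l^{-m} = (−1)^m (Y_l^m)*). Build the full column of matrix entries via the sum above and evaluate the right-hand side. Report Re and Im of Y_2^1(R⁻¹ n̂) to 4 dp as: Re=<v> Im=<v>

Re=0.1517 Im=0.2442

Need the full column D^2_{m',1} for m'=−2..2 at α=5.7043, β=2.9394, γ=3.2715.
cos(β/2)=0.100924, sin(β/2)=0.994894
d^2_{-2,1}: single k=3 term ⇒ +0.198772;  D = -0.055527+0.190859i
d^2_{-1,1}: k∈[2..3] ⇒ +0.030246 -0.979732 = -0.949487;  D = +0.720801-0.618038i
d^2_{0,1}: k∈[1..2] ⇒ +0.002505 -0.243445 = -0.240940;  D = +0.238910-0.031212i
d^2_{1,1}: k∈[0..1] ⇒ +0.000104 -0.030246 = -0.030142;  D = +0.027155+0.013083i
d^2_{2,1}: single k=0 term ⇒ -0.002045;  D = +0.001057+0.001751i
Y_2^{m'}(θ=2.761,φ=0.9422) and Σ D·Y over m':
  (-0.0555+0.1909i)·(-0.0164-0.0507i)  (+0.7208-0.6180i)·(-0.1567+0.2155i)  (+0.2389-0.0312i)·(+0.5002+0.0000i)  (+0.0272+0.0131i)·(+0.1567+0.2155i)  (+0.0011+0.0018i)·(-0.0164+0.0507i)
Y_2^1(R⁻¹ n̂) = +0.151693+0.244163i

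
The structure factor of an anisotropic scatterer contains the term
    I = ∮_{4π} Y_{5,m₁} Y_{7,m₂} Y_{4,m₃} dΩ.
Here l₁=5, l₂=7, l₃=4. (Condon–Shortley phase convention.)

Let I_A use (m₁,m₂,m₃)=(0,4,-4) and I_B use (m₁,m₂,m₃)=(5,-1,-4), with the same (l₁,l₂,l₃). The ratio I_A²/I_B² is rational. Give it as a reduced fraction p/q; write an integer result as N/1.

Same 5,7,4: normalisation and zero-m 3j drop out of the ratio.
A: Δ: 8! 2! 6! / 17! → 1/6126120; sum: t=5:−1/1036800 = -1/1036800; 3j²(5 7 4; 0 4 -4) = Δ·Π!·Σ² = 14/663  (sign -1)
B: Δ: 8! 2! 6! / 17! → 1/6126120; sum: t=0:+1/58060800 = 1/58060800; 3j²(5 7 4; 5 -1 -4) = Δ·Π!·Σ² = 1/4862  (sign +1)
I_A²/I_B² = (14/663)/(1/4862) = 308/3

308/3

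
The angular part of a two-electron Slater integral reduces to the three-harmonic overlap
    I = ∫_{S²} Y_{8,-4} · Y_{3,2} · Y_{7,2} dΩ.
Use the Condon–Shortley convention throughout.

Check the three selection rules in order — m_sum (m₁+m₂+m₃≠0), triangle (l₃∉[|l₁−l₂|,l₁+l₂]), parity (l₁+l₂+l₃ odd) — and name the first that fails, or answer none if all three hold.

none

Σmᵢ = 0  ✓
l₃∈[|l₁−l₂|,l₁+l₂]=[5,11], have l₃=7  ✓
Σlᵢ = 18 ⇒ even  ✓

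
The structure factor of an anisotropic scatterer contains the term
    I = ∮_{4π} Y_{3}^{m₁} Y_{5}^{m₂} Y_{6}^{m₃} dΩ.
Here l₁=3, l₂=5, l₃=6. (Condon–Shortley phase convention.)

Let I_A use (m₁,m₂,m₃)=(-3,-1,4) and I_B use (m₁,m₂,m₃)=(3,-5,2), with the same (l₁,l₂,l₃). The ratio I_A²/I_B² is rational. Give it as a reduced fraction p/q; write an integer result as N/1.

Same 3,5,6: normalisation and zero-m 3j drop out of the ratio.
A: Δ: 2! 4! 8! / 15! → 1/675675; sum: t=2:+1/69120 = 1/69120; 3j²(3 5 6; -3 -1 4) = Δ·Π!·Σ² = 4/143  (sign +1)
B: Δ: 2! 4! 8! / 15! → 1/675675; sum: t=0:+1/1935360 = 1/1935360; 3j²(3 5 6; 3 -5 2) = Δ·Π!·Σ² = 1/1001  (sign +1)
I_A²/I_B² = (4/143)/(1/1001) = 28/1

28/1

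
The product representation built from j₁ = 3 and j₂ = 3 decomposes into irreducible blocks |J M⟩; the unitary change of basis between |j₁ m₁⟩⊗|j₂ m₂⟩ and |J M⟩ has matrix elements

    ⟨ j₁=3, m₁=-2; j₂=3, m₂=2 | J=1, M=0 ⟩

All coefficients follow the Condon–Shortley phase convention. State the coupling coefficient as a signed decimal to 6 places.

+√(1/7) ≈ +0.377964

j₁+j₂−J=5  J+j₁−j₂=1  J−j₁+j₂=1  j₁+j₂+J+1=8
(j₁±m₁, j₂±m₂, J±M) = (1,5,5,1,1,1)
P² = 900/7
sum k=4..5:
  [4] +1/24 = 1/24
  [5] −1/120 = -1/120
S = 1/30
C² = P²·S² = 1/7 ; C = +0.377964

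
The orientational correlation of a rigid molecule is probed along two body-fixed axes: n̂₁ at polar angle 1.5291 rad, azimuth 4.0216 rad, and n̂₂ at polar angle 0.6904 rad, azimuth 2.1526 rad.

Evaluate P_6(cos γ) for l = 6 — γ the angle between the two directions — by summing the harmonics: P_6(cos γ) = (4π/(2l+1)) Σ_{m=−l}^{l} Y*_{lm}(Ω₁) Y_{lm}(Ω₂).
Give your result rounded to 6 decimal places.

Term-by-term m-sum for l=6 (normalisation 4π/13 = 0.966644):
  [-6]  conj(Y_{6,-6})(Ω₁) = +0.258382-0.405200i ; Y_{6,-6}(Ω₂) = +0.030282-0.011027i ; Δ = +0.003356-0.015120i
  [-5]  conj(Y_{6,-5})(Ω₁) = +0.021343+0.066093i ; Y_{6,-5}(Ω₂) = -0.031151+0.131517i ; Δ = -0.009357+0.000748i
  [-4]  conj(Y_{6,-4})(Ω₁) = +0.324071+0.128851i ; Y_{6,-4}(Ω₂) = -0.223087-0.236407i ; Δ = -0.041835-0.105357i
  [-3]  conj(Y_{6,-3})(Ω₁) = -0.070785+0.038814i ; Y_{6,-3}(Ω₂) = +0.452046-0.079746i ; Δ = -0.028903+0.023191i
  [-2]  conj(Y_{6,-2})(Ω₁) = -0.059247+0.309371i ; Y_{6,-2}(Ω₂) = -0.102568+0.237814i ; Δ = -0.067496-0.045821i
  [-1]  conj(Y_{6,-1})(Ω₁) = -0.054092-0.065434i ; Y_{6,-1}(Ω₂) = +0.130332+0.198148i ; Δ = +0.005916-0.019246i
  [+0]  conj(Y_{6,0})(Ω₁) = -0.306308-0.000000i ; Y_{6,0}(Ω₂) = -0.341357+0.000000i ; Δ = +0.104561+0.000000i
  [+1]  conj(Y_{6,1})(Ω₁) = +0.054092-0.065434i ; Y_{6,1}(Ω₂) = -0.130332+0.198148i ; Δ = +0.005916+0.019246i
  [+2]  conj(Y_{6,2})(Ω₁) = -0.059247-0.309371i ; Y_{6,2}(Ω₂) = -0.102568-0.237814i ; Δ = -0.067496+0.045821i
  [+3]  conj(Y_{6,3})(Ω₁) = +0.070785+0.038814i ; Y_{6,3}(Ω₂) = -0.452046-0.079746i ; Δ = -0.028903-0.023191i
  [+4]  conj(Y_{6,4})(Ω₁) = +0.324071-0.128851i ; Y_{6,4}(Ω₂) = -0.223087+0.236407i ; Δ = -0.041835+0.105357i
  [+5]  conj(Y_{6,5})(Ω₁) = -0.021343+0.066093i ; Y_{6,5}(Ω₂) = +0.031151+0.131517i ; Δ = -0.009357-0.000748i
  [+6]  conj(Y_{6,6})(Ω₁) = +0.258382+0.405200i ; Y_{6,6}(Ω₂) = +0.030282+0.011027i ; Δ = +0.003356+0.015120i
Σ over m = -0.172077-0.000000i; ×(4π/13) → -0.166337-0.000000i. Real part: -0.166337

-0.166337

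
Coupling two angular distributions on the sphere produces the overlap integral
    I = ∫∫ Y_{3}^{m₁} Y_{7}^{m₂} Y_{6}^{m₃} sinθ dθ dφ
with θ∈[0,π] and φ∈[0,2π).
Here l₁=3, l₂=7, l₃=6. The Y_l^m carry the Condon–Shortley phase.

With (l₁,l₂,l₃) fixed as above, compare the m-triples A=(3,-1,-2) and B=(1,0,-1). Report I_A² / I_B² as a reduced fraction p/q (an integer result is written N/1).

525/1

l's match ⇒ only the (l;m) 3-j factors differ between A and B.
A: triangle coeff Δ(3,7,6) = 1/2042040; Σ_t [0,0]: t=0:+1/829440 = 1/829440; (3j)²=35/2431 [(3 7 6; 3 -1 -2)], sign=+1
B: triangle coeff Δ(3,7,6) = 1/2042040; Σ_t [0,2]: t=0:+1/1451520 t=1:−1/103680 t=2:+1/115200 = -1/3628800; (3j)²=1/36465 [(3 7 6; 1 0 -1)], sign=+1
I_A²/I_B² = (35/2431)/(1/36465) = 525/1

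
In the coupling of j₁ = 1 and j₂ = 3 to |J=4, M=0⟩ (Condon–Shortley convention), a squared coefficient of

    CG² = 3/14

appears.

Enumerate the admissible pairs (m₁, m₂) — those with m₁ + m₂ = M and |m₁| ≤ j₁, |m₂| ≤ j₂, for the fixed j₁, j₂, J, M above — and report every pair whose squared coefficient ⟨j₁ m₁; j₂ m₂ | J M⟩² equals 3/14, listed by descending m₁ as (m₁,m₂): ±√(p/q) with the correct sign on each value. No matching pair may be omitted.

(1,-1): +√(3/14); (-1,1): +√(3/14)

Admissible pairs with m₁+m₂ = M = 0: (-1,1), (0,0), (1,-1)
  (m₁,m₂)=(1,-1): CG² = 3/14, CG = +√(3/14)   ← matches the target
  (m₁,m₂)=(0,0): CG² = 4/7, CG = +√(4/7)
  (m₁,m₂)=(-1,1): CG² = 3/14, CG = +√(3/14)   ← matches the target
Pairs with CG² = 3/14: (1,-1): +√(3/14); (-1,1): +√(3/14)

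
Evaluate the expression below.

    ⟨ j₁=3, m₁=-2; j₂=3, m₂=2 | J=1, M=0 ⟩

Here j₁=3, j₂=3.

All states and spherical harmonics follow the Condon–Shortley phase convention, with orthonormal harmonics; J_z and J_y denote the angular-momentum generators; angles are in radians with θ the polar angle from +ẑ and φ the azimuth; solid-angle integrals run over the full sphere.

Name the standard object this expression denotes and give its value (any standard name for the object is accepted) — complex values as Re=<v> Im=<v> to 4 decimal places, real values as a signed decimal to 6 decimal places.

This is a Clebsch–Gordan (vector-coupling) coefficient.
triangle: 5!×1!×1!/8! = 120/40320
(j±m)!: 1!×5!×5!×1!×1!×1! = 14400
prefactor² = (2J+1)×Δ×N² = 900/7
  k=4: +1/(4!×1!×1!×1!×0!×0!) = 1/24
  k=5: −1/(5!×0!×0!×0!×1!×1!) = -1/120
Σ = 1/30  ⇒  CG² = 900/7×(1/30)² = 1/7
CG = +√(1/7) = +0.377964

Clebsch–Gordan coefficient, +√(1/7) ≈ +0.377964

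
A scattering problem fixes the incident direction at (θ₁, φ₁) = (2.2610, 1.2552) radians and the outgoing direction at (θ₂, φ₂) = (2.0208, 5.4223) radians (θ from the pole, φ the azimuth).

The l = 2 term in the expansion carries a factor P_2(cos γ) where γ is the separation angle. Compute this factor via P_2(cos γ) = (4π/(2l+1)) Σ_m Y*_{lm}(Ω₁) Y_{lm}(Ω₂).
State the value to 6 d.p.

Term-by-term m-sum for l=2 (normalisation 4π/5 = 2.513274):
  term(m=-2) = -0.03323 - 0.06380j   from Y*(Ω₁)=-0.18543 + 0.13554j, Y(Ω₂)=-0.04710 + 0.30963j
  term(m=-1) = -0.05953 + 0.09812j   from Y*(Ω₁)=-0.11773 - 0.36056j, Y(Ω₂)=-0.19721 - 0.22948j
  term(m=+0) = -0.00930 + 0.00000j   from Y*(Ω₁)=0.06817 + 0.00000j, Y(Ω₂)=-0.13638 + 0.00000j
  term(m=+1) = -0.05953 - 0.09812j   from Y*(Ω₁)=0.11773 - 0.36056j, Y(Ω₂)=0.19721 - 0.22948j
  term(m=+2) = -0.03323 + 0.06380j   from Y*(Ω₁)=-0.18543 - 0.13554j, Y(Ω₂)=-0.04710 - 0.30963j
Σ over m = -0.19481 + 0.00000j; ×(4π/5) → -0.48962 + 0.00000j. Real part: -0.489619

-0.489619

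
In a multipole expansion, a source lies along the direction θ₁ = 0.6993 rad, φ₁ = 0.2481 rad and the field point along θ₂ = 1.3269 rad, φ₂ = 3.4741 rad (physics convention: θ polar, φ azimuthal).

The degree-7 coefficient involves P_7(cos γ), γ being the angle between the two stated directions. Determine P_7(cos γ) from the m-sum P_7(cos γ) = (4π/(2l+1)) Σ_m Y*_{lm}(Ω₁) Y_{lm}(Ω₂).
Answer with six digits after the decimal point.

Summing Y*_{l m}(θ₁,φ₁)·Y_{l m}(θ₂,φ₂) over m ∈ [−7, 7]; prefactor 4π/(2·7+1) = 0.837758:
  [-7]  conj(Y_{7,-7})(Ω₁) = -0.003781+0.022579i ; Y_{7,-7}(Ω₂) = +0.278199+0.294611i ; Δ = -0.007704+0.005168i
  [-6]  conj(Y_{7,-6})(Ω₁) = +0.008362+0.101498i ; Y_{7,-6}(Ω₂) = -0.155306-0.343843i ; Δ = +0.033601-0.018638i
  [-5]  conj(Y_{7,-5})(Ω₁) = +0.086969+0.253661i ; Y_{7,-5}(Ω₂) = -0.006997-0.076060i ; Δ = +0.018685-0.008390i
  [-4]  conj(Y_{7,-4})(Ω₁) = +0.243172+0.372462i ; Y_{7,-4}(Ω₂) = -0.084008+0.342152i ; Δ = -0.147867+0.051912i
  [-3]  conj(Y_{7,-3})(Ω₁) = +0.290743+0.267776i ; Y_{7,-3}(Ω₂) = +0.019878-0.030790i ; Δ = +0.014024-0.003629i
  [-2]  conj(Y_{7,-2})(Ω₁) = -0.016280-0.008814i ; Y_{7,-2}(Ω₂) = +0.253984-0.199167i ; Δ = -0.005890+0.001004i
  [-1]  conj(Y_{7,-1})(Ω₁) = -0.380313-0.096341i ; Y_{7,-1}(Ω₂) = -0.074660+0.025782i ; Δ = +0.030878-0.002613i
  [+0]  conj(Y_{7,0})(Ω₁) = -0.106484-0.000000i ; Y_{7,0}(Ω₂) = -0.311692+0.000000i ; Δ = +0.033190+0.000000i
  [+1]  conj(Y_{7,1})(Ω₁) = +0.380313-0.096341i ; Y_{7,1}(Ω₂) = +0.074660+0.025782i ; Δ = +0.030878+0.002613i
  [+2]  conj(Y_{7,2})(Ω₁) = -0.016280+0.008814i ; Y_{7,2}(Ω₂) = +0.253984+0.199167i ; Δ = -0.005890-0.001004i
  [+3]  conj(Y_{7,3})(Ω₁) = -0.290743+0.267776i ; Y_{7,3}(Ω₂) = -0.019878-0.030790i ; Δ = +0.014024+0.003629i
  [+4]  conj(Y_{7,4})(Ω₁) = +0.243172-0.372462i ; Y_{7,4}(Ω₂) = -0.084008-0.342152i ; Δ = -0.147867-0.051912i
  [+5]  conj(Y_{7,5})(Ω₁) = -0.086969+0.253661i ; Y_{7,5}(Ω₂) = +0.006997-0.076060i ; Δ = +0.018685+0.008390i
  [+6]  conj(Y_{7,6})(Ω₁) = +0.008362-0.101498i ; Y_{7,6}(Ω₂) = -0.155306+0.343843i ; Δ = +0.033601+0.018638i
  [+7]  conj(Y_{7,7})(Ω₁) = +0.003781+0.022579i ; Y_{7,7}(Ω₂) = -0.278199+0.294611i ; Δ = -0.007704-0.005168i
Σ over m = -0.095357-0.000000i; ×(4π/15) → -0.079886-0.000000i. Real part: -0.079886

-0.079886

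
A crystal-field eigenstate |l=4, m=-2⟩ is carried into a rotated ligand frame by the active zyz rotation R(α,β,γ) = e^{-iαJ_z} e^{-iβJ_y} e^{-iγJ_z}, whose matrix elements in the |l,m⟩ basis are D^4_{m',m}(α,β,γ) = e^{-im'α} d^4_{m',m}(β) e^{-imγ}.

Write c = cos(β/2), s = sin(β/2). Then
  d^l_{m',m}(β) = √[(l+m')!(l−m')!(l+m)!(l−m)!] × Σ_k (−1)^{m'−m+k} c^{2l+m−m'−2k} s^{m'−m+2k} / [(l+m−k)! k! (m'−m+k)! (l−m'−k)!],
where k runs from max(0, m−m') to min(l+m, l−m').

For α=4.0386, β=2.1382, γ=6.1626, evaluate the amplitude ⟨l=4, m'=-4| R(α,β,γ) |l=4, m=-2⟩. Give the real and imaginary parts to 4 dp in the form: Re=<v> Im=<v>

Re=-0.0493 Im=-0.0103

First d^4_{-4,-2}(β=2.1382), then the phase factors e^{-i(-4)α} and e^{-i(-2)γ}:
Half-angle: c=0.480914, s=0.876768. N=√(1·40320·2·720)=7619.763776
k: max(0,(-2)−(-4))=2 … min(4+(-2),4−(-4))=2
  k=2: (−1)^0·7619.7638/(1440)·0.4809^6·0.8768^2 = +0.050321
d^4_{-4,-2}(2.1382) = +0.050321
Phases: e^{-i·(-4)·4.0386}=-0.901991-0.431754i, e^{-i·(-2)·6.1626}=+0.971059-0.238840i ⇒ D=-0.049265-0.010257i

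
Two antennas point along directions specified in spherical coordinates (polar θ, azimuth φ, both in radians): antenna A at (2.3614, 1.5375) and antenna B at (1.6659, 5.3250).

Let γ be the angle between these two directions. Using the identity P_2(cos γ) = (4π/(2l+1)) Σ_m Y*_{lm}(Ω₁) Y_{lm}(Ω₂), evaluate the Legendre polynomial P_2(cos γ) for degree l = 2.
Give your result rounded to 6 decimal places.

-0.137374

Term-by-term m-sum for l=2 (normalisation 4π/5 = 2.513274):
  term(m=-2) = 0.02015 - 0.07033j   from Y*(Ω₁)=-0.19070 + 0.01272j, Y(Ω₂)=-0.12967 + 0.36016j
  term(m=-1) = -0.02253 + 0.01698j   from Y*(Ω₁)=-0.01286 - 0.38604j, Y(Ω₂)=-0.04199 - 0.05975j
  term(m=+0) = -0.04990 + 0.00000j   from Y*(Ω₁)=0.16262 + 0.00000j, Y(Ω₂)=-0.30686 + 0.00000j
  term(m=+1) = -0.02253 - 0.01698j   from Y*(Ω₁)=0.01286 - 0.38604j, Y(Ω₂)=0.04199 - 0.05975j
  term(m=+2) = 0.02015 + 0.07033j   from Y*(Ω₁)=-0.19070 - 0.01272j, Y(Ω₂)=-0.12967 - 0.36016j
Total Σ_m = -0.05466 + 0.00000j. Multiply by 2.513274: -0.13737 + 0.00000j. P_2(cos γ) = -0.137374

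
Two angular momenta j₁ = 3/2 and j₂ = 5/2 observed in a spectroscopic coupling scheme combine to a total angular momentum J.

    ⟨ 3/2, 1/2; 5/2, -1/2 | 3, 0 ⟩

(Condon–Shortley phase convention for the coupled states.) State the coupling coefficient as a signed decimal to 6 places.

+0.447214  (= +√(1/5))

√[7·1!2!4!/8! · 2!1!2!3!3!3!] = √(36/5)
  +(−1)^0/∏(0,1,1,2,1,2)! = 1/4  (running 1/4)
  +(−1)^1/∏(1,0,0,1,2,3)! = -1/12  (running 1/6)
⟨..|..⟩ = √(36/5)·(1/6) = +0.447214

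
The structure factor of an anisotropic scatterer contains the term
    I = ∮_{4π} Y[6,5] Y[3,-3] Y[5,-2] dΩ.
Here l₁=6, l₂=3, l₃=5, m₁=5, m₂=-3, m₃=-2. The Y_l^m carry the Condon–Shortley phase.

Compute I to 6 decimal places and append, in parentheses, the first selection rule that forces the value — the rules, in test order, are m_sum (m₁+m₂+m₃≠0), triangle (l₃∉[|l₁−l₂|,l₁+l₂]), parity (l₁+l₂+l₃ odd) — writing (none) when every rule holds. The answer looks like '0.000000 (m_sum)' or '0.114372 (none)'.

Checks pass: Σm=0; 14 even; l₃=5∈[3,9].
(2·6+1)(2·3+1)(2·5+1) = 1001
Δ: 4! 8! 2! / 15! → 1/675675
sum: t=1:−1/8640 t=2:+1/2304 t=3:−1/8640 = 7/34560
3j²(6 3 5; 0 0 0) = Δ·Π!·Σ² = 7/429  (sign -1)
sum: t=0:+1/241920 = 1/241920
3j²(6 3 5; 5 -3 -2) = Δ·Π!·Σ² = 2/91  (sign -1)
combine: 4πI² = 1001·7/429·2/91 = 14/39
take √, sign +1: I = 0.16901560
No selection rule forces the value: the integral is nonzero (none).

0.169016 (none)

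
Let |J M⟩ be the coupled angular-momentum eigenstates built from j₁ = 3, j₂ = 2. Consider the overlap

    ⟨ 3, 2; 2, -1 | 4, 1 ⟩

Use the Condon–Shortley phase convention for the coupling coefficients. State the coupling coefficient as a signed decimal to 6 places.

√[9·1!5!3!/10! · 5!1!1!3!5!3!] = √(6480/7)
  +(−1)^0/∏(0,1,1,1,4,2)! = 1/48  (running 1/48)
  +(−1)^1/∏(1,0,0,0,5,3)! = -1/720  (running 7/360)
⟨..|..⟩ = √(6480/7)·(7/360) = +0.591608

+0.591608  (= +√(7/20))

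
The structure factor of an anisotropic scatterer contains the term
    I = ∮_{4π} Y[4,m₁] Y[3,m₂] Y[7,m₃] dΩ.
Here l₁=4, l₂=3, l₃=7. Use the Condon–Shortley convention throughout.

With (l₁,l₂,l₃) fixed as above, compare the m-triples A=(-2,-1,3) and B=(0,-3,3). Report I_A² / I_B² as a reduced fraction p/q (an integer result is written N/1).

l's match ⇒ only the (l;m) 3-j factors differ between A and B.
A: triangle coeff Δ(4,3,7) = 1/45045; Σ_t [0,0]: t=0:+1/69120 = 1/69120; (3j)²=4/143 [(4 3 7; -2 -1 3)], sign=+1
B: triangle coeff Δ(4,3,7) = 1/45045; Σ_t [0,0]: t=0:+1/414720 = 1/414720; (3j)²=2/429 [(4 3 7; 0 -3 3)], sign=+1
I_A²/I_B² = (4/143)/(2/429) = 6/1

6/1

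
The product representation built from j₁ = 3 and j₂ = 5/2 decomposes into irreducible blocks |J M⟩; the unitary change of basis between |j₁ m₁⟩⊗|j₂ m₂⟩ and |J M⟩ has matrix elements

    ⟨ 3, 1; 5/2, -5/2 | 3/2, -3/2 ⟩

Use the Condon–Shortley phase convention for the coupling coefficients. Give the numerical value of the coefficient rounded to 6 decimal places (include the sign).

triangle: 4!·2!·1!/8! = 48/40320
(j±m)!: 4!·2!·0!·5!·0!·3! = 34560
prefactor² = (2J+1)·Δ·N² = 1152/7
  k=0: +1/(0!·4!·2!·0!·0!·1!) = 1/48
Σ = 1/48  ⇒  CG² = 1152/7·(1/48)² = 1/14
CG = +√(1/14) = +0.267261

+0.267261  (= +√(1/14))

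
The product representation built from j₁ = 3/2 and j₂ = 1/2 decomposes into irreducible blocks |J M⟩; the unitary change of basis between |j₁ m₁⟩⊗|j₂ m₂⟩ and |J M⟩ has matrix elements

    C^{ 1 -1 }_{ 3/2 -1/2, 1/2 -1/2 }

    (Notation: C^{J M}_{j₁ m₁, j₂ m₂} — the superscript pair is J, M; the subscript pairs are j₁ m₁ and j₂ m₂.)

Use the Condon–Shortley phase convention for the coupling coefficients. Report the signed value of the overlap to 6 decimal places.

triangle: 1!·2!·0!/4! = 2/24
(j±m)!: 1!·2!·0!·1!·0!·2! = 4
prefactor² = (2J+1)·Δ·N² = 1
  k=0: +1/(0!·1!·2!·0!·0!·0!) = 1/2
Σ = 1/2  ⇒  CG² = 1·(1/2)² = 1/4
CG = +√(1/4) = +0.500000

+0.500000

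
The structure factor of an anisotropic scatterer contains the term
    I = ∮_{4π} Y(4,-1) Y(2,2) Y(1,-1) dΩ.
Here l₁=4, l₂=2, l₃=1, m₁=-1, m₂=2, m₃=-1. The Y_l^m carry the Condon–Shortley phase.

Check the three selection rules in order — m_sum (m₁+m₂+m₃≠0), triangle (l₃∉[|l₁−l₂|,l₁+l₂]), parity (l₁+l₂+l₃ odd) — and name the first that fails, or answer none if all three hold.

triangle

m₁+m₂+m₃ = -1 + 2 − 1 = 0  ✓
triangle: need |l₁−l₂| ≤ l₃ ≤ l₁+l₂ = [2,6]; l₃=1 is outside  ✗
parity: l₁+l₂+l₃ = 7 is odd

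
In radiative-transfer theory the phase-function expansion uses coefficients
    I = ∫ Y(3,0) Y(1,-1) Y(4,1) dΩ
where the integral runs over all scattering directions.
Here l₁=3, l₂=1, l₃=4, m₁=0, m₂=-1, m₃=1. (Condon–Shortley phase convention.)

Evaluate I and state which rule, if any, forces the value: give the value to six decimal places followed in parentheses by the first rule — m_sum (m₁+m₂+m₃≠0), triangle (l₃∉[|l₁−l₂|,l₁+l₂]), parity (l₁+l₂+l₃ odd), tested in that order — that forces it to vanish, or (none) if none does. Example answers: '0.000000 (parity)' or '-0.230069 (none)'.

Rules hold: Σm=0, L=8 even, 2≤4≤4.
N = 7·3·9 = 189
Δ = 0!·6!·2!/9! = 1/252
Racah Σ t=0..0: t=0:+1/36 = 1/36
⇒ 3j(3 1 4; 0 0 0)² = 4/63, sgn +1
Racah Σ t=0..0: t=0:+1/72 = 1/72
⇒ 3j(3 1 4; 0 -1 1)² = 5/126, sgn -1
4πI² = N·(3j₀)²·(3jₘ)² = 10/21
I = -1·√(0.47619/4π) = -0.19466390
No selection rule forces the value: the integral is nonzero (none).

-0.194664 (none)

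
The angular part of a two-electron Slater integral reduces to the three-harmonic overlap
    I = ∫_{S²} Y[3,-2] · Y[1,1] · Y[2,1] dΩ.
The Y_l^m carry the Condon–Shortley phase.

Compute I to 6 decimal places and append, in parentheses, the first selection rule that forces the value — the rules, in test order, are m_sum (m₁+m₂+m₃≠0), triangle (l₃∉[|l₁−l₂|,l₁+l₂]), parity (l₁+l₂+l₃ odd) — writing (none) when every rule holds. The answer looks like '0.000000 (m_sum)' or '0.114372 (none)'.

0.261169 (none)

Rules hold: Σm=0, L=6 even, 2≤2≤4.
N = 7·3·5 = 105
Δ = 2!·4!·0!/7! = 1/105
Racah Σ t=1..1: t=1:−1/4 = -1/4
⇒ 3j(3 1 2; 0 0 0)² = 3/35, sgn -1
Racah Σ t=2..2: t=2:+1/12 = 1/12
⇒ 3j(3 1 2; -2 1 1)² = 2/21, sgn -1
4πI² = N·(3j₀)²·(3jₘ)² = 6/7
I = +1·√(0.857143/4π) = 0.26116903
No selection rule forces the value: the integral is nonzero (none).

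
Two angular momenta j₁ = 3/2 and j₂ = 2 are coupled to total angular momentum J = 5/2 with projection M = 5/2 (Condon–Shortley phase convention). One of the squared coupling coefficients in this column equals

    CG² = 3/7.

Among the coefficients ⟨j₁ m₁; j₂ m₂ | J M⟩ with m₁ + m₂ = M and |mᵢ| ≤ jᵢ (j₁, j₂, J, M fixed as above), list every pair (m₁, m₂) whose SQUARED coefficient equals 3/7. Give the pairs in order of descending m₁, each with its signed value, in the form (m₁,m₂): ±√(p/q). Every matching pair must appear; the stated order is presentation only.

Admissible pairs with m₁+m₂ = M = 5/2: (1/2,2), (3/2,1)
  (m₁,m₂)=(3/2,1): CG² = 3/7, CG = +√(3/7)   ← matches the target
  (m₁,m₂)=(1/2,2): CG² = 4/7, CG = −√(4/7)
Pairs with CG² = 3/7: (3/2,1): +√(3/7)

(3/2,1): +√(3/7)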